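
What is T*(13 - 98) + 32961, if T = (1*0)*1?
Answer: 32961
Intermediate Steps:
T = 0 (T = 0*1 = 0)
T*(13 - 98) + 32961 = 0*(13 - 98) + 32961 = 0*(-85) + 32961 = 0 + 32961 = 32961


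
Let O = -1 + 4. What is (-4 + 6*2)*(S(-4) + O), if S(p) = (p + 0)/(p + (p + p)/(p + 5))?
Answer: 80/3 ≈ 26.667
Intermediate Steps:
O = 3
S(p) = p/(p + 2*p/(5 + p)) (S(p) = p/(p + (2*p)/(5 + p)) = p/(p + 2*p/(5 + p)))
(-4 + 6*2)*(S(-4) + O) = (-4 + 6*2)*((5 - 4)/(7 - 4) + 3) = (-4 + 12)*(1/3 + 3) = 8*((⅓)*1 + 3) = 8*(⅓ + 3) = 8*(10/3) = 80/3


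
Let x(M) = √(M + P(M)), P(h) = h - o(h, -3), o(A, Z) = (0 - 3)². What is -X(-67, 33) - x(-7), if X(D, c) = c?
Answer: -33 - I*√23 ≈ -33.0 - 4.7958*I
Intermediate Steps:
o(A, Z) = 9 (o(A, Z) = (-3)² = 9)
P(h) = -9 + h (P(h) = h - 1*9 = h - 9 = -9 + h)
x(M) = √(-9 + 2*M) (x(M) = √(M + (-9 + M)) = √(-9 + 2*M))
-X(-67, 33) - x(-7) = -1*33 - √(-9 + 2*(-7)) = -33 - √(-9 - 14) = -33 - √(-23) = -33 - I*√23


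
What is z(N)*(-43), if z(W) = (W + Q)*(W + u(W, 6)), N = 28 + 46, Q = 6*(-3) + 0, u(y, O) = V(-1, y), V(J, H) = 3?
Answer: -185416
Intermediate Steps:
u(y, O) = 3
Q = -18 (Q = -18 + 0 = -18)
N = 74
z(W) = (-18 + W)*(3 + W) (z(W) = (W - 18)*(W + 3) = (-18 + W)*(3 + W))
z(N)*(-43) = (-54 + 74² - 15*74)*(-43) = (-54 + 5476 - 1110)*(-43) = 4312*(-43) = -185416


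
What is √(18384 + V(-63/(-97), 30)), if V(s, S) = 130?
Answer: √18514 ≈ 136.07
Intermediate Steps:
√(18384 + V(-63/(-97), 30)) = √(18384 + 130) = √18514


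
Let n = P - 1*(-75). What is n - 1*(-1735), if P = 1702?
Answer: 3512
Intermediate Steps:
n = 1777 (n = 1702 - 1*(-75) = 1702 + 75 = 1777)
n - 1*(-1735) = 1777 - 1*(-1735) = 1777 + 1735 = 3512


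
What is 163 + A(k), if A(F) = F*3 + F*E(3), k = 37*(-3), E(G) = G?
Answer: -503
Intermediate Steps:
k = -111
A(F) = 6*F (A(F) = F*3 + F*3 = 3*F + 3*F = 6*F)
163 + A(k) = 163 + 6*(-111) = 163 - 666 = -503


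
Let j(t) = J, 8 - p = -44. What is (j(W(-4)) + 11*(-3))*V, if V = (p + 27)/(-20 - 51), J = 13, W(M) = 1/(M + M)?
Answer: 1580/71 ≈ 22.254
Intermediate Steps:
p = 52 (p = 8 - 1*(-44) = 8 + 44 = 52)
W(M) = 1/(2*M)
V = -79/71 (V = (52 + 27)/(-20 - 51) = 79/(-71) = 79*(-1/71) = -79/71 ≈ -1.1127)
j(t) = 13
(j(W(-4)) + 11*(-3))*V = (13 + 11*(-3))*(-79/71) = (13 - 33)*(-79/71) = -20*(-79/71) = 1580/71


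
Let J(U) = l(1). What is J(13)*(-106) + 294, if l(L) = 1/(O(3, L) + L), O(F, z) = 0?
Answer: 188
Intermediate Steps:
l(L) = 1/L (l(L) = 1/(0 + L) = 1/L)
J(U) = 1 (J(U) = 1/1 = 1)
J(13)*(-106) + 294 = 1*(-106) + 294 = -106 + 294 = 188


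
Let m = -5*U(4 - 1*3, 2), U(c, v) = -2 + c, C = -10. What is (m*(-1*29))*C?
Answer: 1450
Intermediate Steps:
m = 5 (m = -5*(-2 + (4 - 1*3)) = -5*(-2 + (4 - 3)) = -5*(-2 + 1) = -5*(-1) = 5)
(m*(-1*29))*C = (5*(-1*29))*(-10) = (5*(-29))*(-10) = -145*(-10) = 1450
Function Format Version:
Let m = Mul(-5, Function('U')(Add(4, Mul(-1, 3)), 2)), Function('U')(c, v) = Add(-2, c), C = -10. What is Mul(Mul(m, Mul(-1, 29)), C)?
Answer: 1450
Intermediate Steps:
m = 5 (m = Mul(-5, Add(-2, Add(4, Mul(-1, 3)))) = Mul(-5, Add(-2, Add(4, -3))) = Mul(-5, Add(-2, 1)) = Mul(-5, -1) = 5)
Mul(Mul(m, Mul(-1, 29)), C) = Mul(Mul(5, Mul(-1, 29)), -10) = Mul(Mul(5, -29), -10) = Mul(-145, -10) = 1450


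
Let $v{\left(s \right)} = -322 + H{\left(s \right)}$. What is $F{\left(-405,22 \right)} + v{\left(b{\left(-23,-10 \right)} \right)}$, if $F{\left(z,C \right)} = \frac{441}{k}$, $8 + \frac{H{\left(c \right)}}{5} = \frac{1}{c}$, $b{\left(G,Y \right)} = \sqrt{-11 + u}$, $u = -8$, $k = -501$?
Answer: $- \frac{60601}{167} - \frac{5 i \sqrt{19}}{19} \approx -362.88 - 1.1471 i$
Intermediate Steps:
$b{\left(G,Y \right)} = i \sqrt{19}$ ($b{\left(G,Y \right)} = \sqrt{-11 - 8} = \sqrt{-19} = i \sqrt{19}$)
$H{\left(c \right)} = -40 + \frac{5}{c}$
$F{\left(z,C \right)} = - \frac{147}{167}$ ($F{\left(z,C \right)} = \frac{441}{-501} = 441 \left(- \frac{1}{501}\right) = - \frac{147}{167}$)
$v{\left(s \right)} = -362 + \frac{5}{s}$ ($v{\left(s \right)} = -322 - \left(40 - \frac{5}{s}\right) = -362 + \frac{5}{s}$)
$F{\left(-405,22 \right)} + v{\left(b{\left(-23,-10 \right)} \right)} = - \frac{147}{167} - \left(362 - \frac{5}{i \sqrt{19}}\right) = - \frac{147}{167} - \left(362 - 5 \left(- \frac{i \sqrt{19}}{19}\right)\right) = - \frac{147}{167} - \left(362 + \frac{5 i \sqrt{19}}{19}\right) = - \frac{60601}{167} - \frac{5 i \sqrt{19}}{19}$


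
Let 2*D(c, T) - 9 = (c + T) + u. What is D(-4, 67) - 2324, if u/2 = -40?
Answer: -2328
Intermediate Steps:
u = -80 (u = 2*(-40) = -80)
D(c, T) = -71/2 + T/2 + c/2 (D(c, T) = 9/2 + ((c + T) - 80)/2 = 9/2 + ((T + c) - 80)/2 = 9/2 + (-80 + T + c)/2 = 9/2 + (-40 + T/2 + c/2) = -71/2 + T/2 + c/2)
D(-4, 67) - 2324 = (-71/2 + (½)*67 + (½)*(-4)) - 2324 = (-71/2 + 67/2 - 2) - 2324 = -4 - 2324 = -2328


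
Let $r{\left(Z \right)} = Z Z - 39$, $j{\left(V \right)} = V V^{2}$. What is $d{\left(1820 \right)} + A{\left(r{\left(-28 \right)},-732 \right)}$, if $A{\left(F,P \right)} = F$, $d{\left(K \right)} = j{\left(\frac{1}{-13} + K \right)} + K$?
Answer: $\frac{13243090215484}{2197} \approx 6.0278 \cdot 10^{9}$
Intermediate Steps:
$j{\left(V \right)} = V^{3}$
$r{\left(Z \right)} = -39 + Z^{2}$ ($r{\left(Z \right)} = Z^{2} - 39 = -39 + Z^{2}$)
$d{\left(K \right)} = K + \left(- \frac{1}{13} + K\right)^{3}$ ($d{\left(K \right)} = \left(\frac{1}{-13} + K\right)^{3} + K = \left(- \frac{1}{13} + K\right)^{3} + K = K + \left(- \frac{1}{13} + K\right)^{3}$)
$d{\left(1820 \right)} + A{\left(r{\left(-28 \right)},-732 \right)} = \left(1820 + \frac{\left(-1 + 13 \cdot 1820\right)^{3}}{2197}\right) - \left(39 - \left(-28\right)^{2}\right) = \left(1820 + \frac{\left(-1 + 23660\right)^{3}}{2197}\right) + \left(-39 + 784\right) = \left(1820 + \frac{23659^{3}}{2197}\right) + 745 = \left(1820 + \frac{1}{2197} \cdot 13243084580179\right) + 745 = \left(1820 + \frac{13243084580179}{2197}\right) + 745 = \frac{13243088578719}{2197} + 745 = \frac{13243090215484}{2197}$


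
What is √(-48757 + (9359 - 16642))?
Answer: 2*I*√14010 ≈ 236.73*I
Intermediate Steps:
√(-48757 + (9359 - 16642)) = √(-48757 - 7283) = √(-56040) = 2*I*√14010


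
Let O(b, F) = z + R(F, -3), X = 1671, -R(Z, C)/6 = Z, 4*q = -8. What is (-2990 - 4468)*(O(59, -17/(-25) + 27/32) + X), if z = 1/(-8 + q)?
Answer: -2478677487/200 ≈ -1.2393e+7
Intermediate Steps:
q = -2 (q = (¼)*(-8) = -2)
R(Z, C) = -6*Z
z = -⅒ (z = 1/(-8 - 2) = 1/(-10) = -⅒ ≈ -0.10000)
O(b, F) = -⅒ - 6*F
(-2990 - 4468)*(O(59, -17/(-25) + 27/32) + X) = (-2990 - 4468)*((-⅒ - 6*(-17/(-25) + 27/32)) + 1671) = -7458*((-⅒ - 6*(-17*(-1/25) + 27*(1/32))) + 1671) = -7458*((-⅒ - 6*(17/25 + 27/32)) + 1671) = -7458*((-⅒ - 6*1219/800) + 1671) = -7458*((-⅒ - 3657/400) + 1671) = -7458*(-3697/400 + 1671) = -7458*664703/400 = -2478677487/200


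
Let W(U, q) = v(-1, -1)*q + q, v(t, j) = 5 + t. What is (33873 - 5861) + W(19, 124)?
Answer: 28632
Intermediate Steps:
W(U, q) = 5*q (W(U, q) = (5 - 1)*q + q = 4*q + q = 5*q)
(33873 - 5861) + W(19, 124) = (33873 - 5861) + 5*124 = 28012 + 620 = 28632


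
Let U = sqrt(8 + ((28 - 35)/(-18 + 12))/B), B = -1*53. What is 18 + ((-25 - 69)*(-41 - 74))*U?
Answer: 18 + 5405*sqrt(806766)/159 ≈ 30551.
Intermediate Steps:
B = -53
U = sqrt(806766)/318 (U = sqrt(8 + ((28 - 35)/(-18 + 12))/(-53)) = sqrt(8 - 7/(-6)*(-1/53)) = sqrt(8 - 7*(-1/6)*(-1/53)) = sqrt(8 + (7/6)*(-1/53)) = sqrt(8 - 7/318) = sqrt(2537/318) = sqrt(806766)/318 ≈ 2.8245)
18 + ((-25 - 69)*(-41 - 74))*U = 18 + ((-25 - 69)*(-41 - 74))*(sqrt(806766)/318) = 18 + (-94*(-115))*(sqrt(806766)/318) = 18 + 10810*(sqrt(806766)/318) = 18 + 5405*sqrt(806766)/159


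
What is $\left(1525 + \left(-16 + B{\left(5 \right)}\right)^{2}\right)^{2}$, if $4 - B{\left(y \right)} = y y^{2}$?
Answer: $411846436$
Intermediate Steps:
$B{\left(y \right)} = 4 - y^{3}$ ($B{\left(y \right)} = 4 - y y^{2} = 4 - y^{3}$)
$\left(1525 + \left(-16 + B{\left(5 \right)}\right)^{2}\right)^{2} = \left(1525 + \left(-16 + \left(4 - 5^{3}\right)\right)^{2}\right)^{2} = \left(1525 + \left(-16 + \left(4 - 125\right)\right)^{2}\right)^{2} = \left(1525 + \left(-16 - 121\right)^{2}\right)^{2} = \left(1525 + \left(-137\right)^{2}\right)^{2} = \left(1525 + 18769\right)^{2} = 20294^{2} = 411846436$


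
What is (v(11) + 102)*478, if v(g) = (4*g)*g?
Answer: 280108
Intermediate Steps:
v(g) = 4*g²
(v(11) + 102)*478 = (4*11² + 102)*478 = (4*121 + 102)*478 = (484 + 102)*478 = 586*478 = 280108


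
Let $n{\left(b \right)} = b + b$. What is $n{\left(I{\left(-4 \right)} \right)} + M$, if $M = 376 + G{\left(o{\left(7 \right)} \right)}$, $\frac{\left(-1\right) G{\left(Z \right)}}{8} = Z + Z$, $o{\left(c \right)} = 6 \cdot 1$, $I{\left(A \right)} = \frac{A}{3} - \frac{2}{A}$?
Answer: $\frac{835}{3} \approx 278.33$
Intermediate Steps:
$I{\left(A \right)} = - \frac{2}{A} + \frac{A}{3}$ ($I{\left(A \right)} = A \frac{1}{3} - \frac{2}{A} = \frac{A}{3} - \frac{2}{A} = - \frac{2}{A} + \frac{A}{3}$)
$n{\left(b \right)} = 2 b$
$o{\left(c \right)} = 6$
$G{\left(Z \right)} = - 16 Z$ ($G{\left(Z \right)} = - 8 \left(Z + Z\right) = - 8 \cdot 2 Z = - 16 Z$)
$M = 280$ ($M = 376 - 96 = 280$)
$n{\left(I{\left(-4 \right)} \right)} + M = 2 \left(- \frac{2}{-4} + \frac{1}{3} \left(-4\right)\right) + 280 = 2 \left(\left(-2\right) \left(- \frac{1}{4}\right) - \frac{4}{3}\right) + 280 = 2 \left(\frac{1}{2} - \frac{4}{3}\right) + 280 = 2 \left(- \frac{5}{6}\right) + 280 = - \frac{5}{3} + 280 = \frac{835}{3}$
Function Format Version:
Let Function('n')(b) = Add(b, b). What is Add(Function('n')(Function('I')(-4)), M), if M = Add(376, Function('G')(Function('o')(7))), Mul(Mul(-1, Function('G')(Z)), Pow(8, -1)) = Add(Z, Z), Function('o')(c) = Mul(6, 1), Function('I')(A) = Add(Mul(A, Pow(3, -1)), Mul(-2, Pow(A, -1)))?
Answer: Rational(835, 3) ≈ 278.33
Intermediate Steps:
Function('I')(A) = Add(Mul(-2, Pow(A, -1)), Mul(Rational(1, 3), A)) (Function('I')(A) = Add(Mul(A, Rational(1, 3)), Mul(-2, Pow(A, -1))) = Add(Mul(Rational(1, 3), A), Mul(-2, Pow(A, -1))) = Add(Mul(-2, Pow(A, -1)), Mul(Rational(1, 3), A)))
Function('n')(b) = Mul(2, b)
Function('o')(c) = 6
Function('G')(Z) = Mul(-16, Z) (Function('G')(Z) = Mul(-8, Add(Z, Z)) = Mul(-8, Mul(2, Z)) = Mul(-16, Z))
M = 280 (M = Add(376, Mul(-16, 6)) = Add(376, -96) = 280)
Add(Function('n')(Function('I')(-4)), M) = Add(Mul(2, Add(Mul(-2, Pow(-4, -1)), Mul(Rational(1, 3), -4))), 280) = Add(Mul(2, Add(Mul(-2, Rational(-1, 4)), Rational(-4, 3))), 280) = Add(Mul(2, Add(Rational(1, 2), Rational(-4, 3))), 280) = Add(Mul(2, Rational(-5, 6)), 280) = Add(Rational(-5, 3), 280) = Rational(835, 3)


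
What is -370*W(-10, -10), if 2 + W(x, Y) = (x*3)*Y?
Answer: -110260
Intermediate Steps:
W(x, Y) = -2 + 3*Y*x (W(x, Y) = -2 + (x*3)*Y = -2 + (3*x)*Y = -2 + 3*Y*x)
-370*W(-10, -10) = -370*(-2 + 3*(-10)*(-10)) = -370*(-2 + 300) = -370*298 = -110260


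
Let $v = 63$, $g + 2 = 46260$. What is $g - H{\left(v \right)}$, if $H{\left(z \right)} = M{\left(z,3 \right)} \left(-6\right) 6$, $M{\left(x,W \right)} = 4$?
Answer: $46402$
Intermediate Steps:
$g = 46258$ ($g = -2 + 46260 = 46258$)
$H{\left(z \right)} = -144$ ($H{\left(z \right)} = 4 \left(-6\right) 6 = \left(-24\right) 6 = -144$)
$g - H{\left(v \right)} = 46258 - -144 = 46258 + 144 = 46402$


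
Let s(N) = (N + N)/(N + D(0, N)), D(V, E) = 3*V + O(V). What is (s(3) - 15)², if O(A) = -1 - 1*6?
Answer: 1089/4 ≈ 272.25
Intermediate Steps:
O(A) = -7 (O(A) = -1 - 6 = -7)
D(V, E) = -7 + 3*V (D(V, E) = 3*V - 7 = -7 + 3*V)
s(N) = 2*N/(-7 + N) (s(N) = (N + N)/(N + (-7 + 3*0)) = (2*N)/(N + (-7 + 0)) = (2*N)/(N - 7) = (2*N)/(-7 + N) = 2*N/(-7 + N))
(s(3) - 15)² = (2*3/(-7 + 3) - 15)² = (2*3/(-4) - 15)² = (2*3*(-¼) - 15)² = (-3/2 - 15)² = (-33/2)² = 1089/4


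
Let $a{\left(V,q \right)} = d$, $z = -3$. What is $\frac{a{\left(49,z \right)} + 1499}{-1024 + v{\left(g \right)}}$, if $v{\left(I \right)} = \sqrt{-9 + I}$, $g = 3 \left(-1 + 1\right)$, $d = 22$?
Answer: $- \frac{1557504}{1048585} - \frac{4563 i}{1048585} \approx -1.4853 - 0.0043516 i$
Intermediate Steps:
$a{\left(V,q \right)} = 22$
$g = 0$ ($g = 3 \cdot 0 = 0$)
$\frac{a{\left(49,z \right)} + 1499}{-1024 + v{\left(g \right)}} = \frac{22 + 1499}{-1024 + \sqrt{-9 + 0}} = \frac{1521}{-1024 + \sqrt{-9}} = \frac{1521}{-1024 + 3 i} = 1521 \frac{-1024 - 3 i}{1048585} = \frac{1521 \left(-1024 - 3 i\right)}{1048585}$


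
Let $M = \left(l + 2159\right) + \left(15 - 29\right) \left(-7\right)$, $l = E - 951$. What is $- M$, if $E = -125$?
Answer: $-1181$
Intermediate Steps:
$l = -1076$ ($l = -125 - 951 = -1076$)
$M = 1181$ ($M = \left(-1076 + 2159\right) + \left(15 - 29\right) \left(-7\right) = 1083 - -98 = 1083 + 98 = 1181$)
$- M = \left(-1\right) 1181 = -1181$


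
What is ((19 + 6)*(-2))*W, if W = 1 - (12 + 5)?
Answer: 800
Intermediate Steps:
W = -16 (W = 1 - 1*17 = 1 - 17 = -16)
((19 + 6)*(-2))*W = ((19 + 6)*(-2))*(-16) = (25*(-2))*(-16) = -50*(-16) = 800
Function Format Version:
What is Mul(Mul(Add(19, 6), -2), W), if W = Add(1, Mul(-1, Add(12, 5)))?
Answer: 800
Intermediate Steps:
W = -16 (W = Add(1, Mul(-1, 17)) = Add(1, -17) = -16)
Mul(Mul(Add(19, 6), -2), W) = Mul(Mul(Add(19, 6), -2), -16) = Mul(Mul(25, -2), -16) = Mul(-50, -16) = 800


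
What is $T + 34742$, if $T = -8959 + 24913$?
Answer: $50696$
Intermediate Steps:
$T = 15954$
$T + 34742 = 15954 + 34742 = 50696$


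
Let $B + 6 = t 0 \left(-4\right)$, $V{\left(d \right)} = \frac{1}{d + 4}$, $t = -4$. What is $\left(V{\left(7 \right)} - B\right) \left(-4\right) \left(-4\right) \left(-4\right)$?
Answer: $- \frac{4288}{11} \approx -389.82$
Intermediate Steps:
$V{\left(d \right)} = \frac{1}{4 + d}$
$B = -6$ ($B = -6 + \left(-4\right) 0 \left(-4\right) = -6 + 0 \left(-4\right) = -6 + 0 = -6$)
$\left(V{\left(7 \right)} - B\right) \left(-4\right) \left(-4\right) \left(-4\right) = \left(\frac{1}{4 + 7} - -6\right) \left(-4\right) \left(-4\right) \left(-4\right) = \left(\frac{1}{11} + 6\right) 16 \left(-4\right) = \left(\frac{1}{11} + 6\right) \left(-64\right) = \frac{67}{11} \left(-64\right) = - \frac{4288}{11}$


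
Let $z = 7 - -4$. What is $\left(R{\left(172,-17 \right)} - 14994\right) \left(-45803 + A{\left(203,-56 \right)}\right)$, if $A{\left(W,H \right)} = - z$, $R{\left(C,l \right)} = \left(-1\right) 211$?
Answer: $696601870$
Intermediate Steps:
$R{\left(C,l \right)} = -211$
$z = 11$ ($z = 7 + 4 = 11$)
$A{\left(W,H \right)} = -11$ ($A{\left(W,H \right)} = \left(-1\right) 11 = -11$)
$\left(R{\left(172,-17 \right)} - 14994\right) \left(-45803 + A{\left(203,-56 \right)}\right) = \left(-211 - 14994\right) \left(-45803 - 11\right) = \left(-15205\right) \left(-45814\right) = 696601870$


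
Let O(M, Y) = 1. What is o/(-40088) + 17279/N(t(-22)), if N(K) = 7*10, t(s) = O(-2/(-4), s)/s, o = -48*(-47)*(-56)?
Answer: 87690509/350770 ≈ 249.99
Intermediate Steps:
o = -126336 (o = 2256*(-56) = -126336)
t(s) = 1/s
N(K) = 70
o/(-40088) + 17279/N(t(-22)) = -126336/(-40088) + 17279/70 = -126336*(-1/40088) + 17279*(1/70) = 15792/5011 + 17279/70 = 87690509/350770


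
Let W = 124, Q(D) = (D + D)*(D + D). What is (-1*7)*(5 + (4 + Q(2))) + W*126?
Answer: 15449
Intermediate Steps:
Q(D) = 4*D² (Q(D) = (2*D)*(2*D) = 4*D²)
(-1*7)*(5 + (4 + Q(2))) + W*126 = (-1*7)*(5 + (4 + 4*2²)) + 124*126 = -7*(5 + (4 + 4*4)) + 15624 = -7*(5 + (4 + 16)) + 15624 = -7*(5 + 20) + 15624 = -7*25 + 15624 = -175 + 15624 = 15449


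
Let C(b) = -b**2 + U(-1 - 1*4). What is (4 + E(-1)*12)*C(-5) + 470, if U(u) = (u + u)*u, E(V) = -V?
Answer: 870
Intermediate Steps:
U(u) = 2*u**2 (U(u) = (2*u)*u = 2*u**2)
C(b) = 50 - b**2 (C(b) = -b**2 + 2*(-1 - 1*4)**2 = -b**2 + 2*(-1 - 4)**2 = -b**2 + 2*(-5)**2 = -b**2 + 2*25 = -b**2 + 50 = 50 - b**2)
(4 + E(-1)*12)*C(-5) + 470 = (4 - 1*(-1)*12)*(50 - 1*(-5)**2) + 470 = (4 + 1*12)*(50 - 1*25) + 470 = (4 + 12)*(50 - 25) + 470 = 16*25 + 470 = 400 + 470 = 870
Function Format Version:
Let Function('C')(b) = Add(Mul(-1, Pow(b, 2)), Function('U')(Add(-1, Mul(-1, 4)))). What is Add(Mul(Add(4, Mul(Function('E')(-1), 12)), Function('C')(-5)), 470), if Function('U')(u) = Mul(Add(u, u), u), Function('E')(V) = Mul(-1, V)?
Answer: 870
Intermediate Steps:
Function('U')(u) = Mul(2, Pow(u, 2)) (Function('U')(u) = Mul(Mul(2, u), u) = Mul(2, Pow(u, 2)))
Function('C')(b) = Add(50, Mul(-1, Pow(b, 2))) (Function('C')(b) = Add(Mul(-1, Pow(b, 2)), Mul(2, Pow(Add(-1, Mul(-1, 4)), 2))) = Add(Mul(-1, Pow(b, 2)), Mul(2, Pow(Add(-1, -4), 2))) = Add(Mul(-1, Pow(b, 2)), Mul(2, Pow(-5, 2))) = Add(Mul(-1, Pow(b, 2)), Mul(2, 25)) = Add(Mul(-1, Pow(b, 2)), 50) = Add(50, Mul(-1, Pow(b, 2))))
Add(Mul(Add(4, Mul(Function('E')(-1), 12)), Function('C')(-5)), 470) = Add(Mul(Add(4, Mul(Mul(-1, -1), 12)), Add(50, Mul(-1, Pow(-5, 2)))), 470) = Add(Mul(Add(4, Mul(1, 12)), Add(50, Mul(-1, 25))), 470) = Add(Mul(Add(4, 12), Add(50, -25)), 470) = Add(Mul(16, 25), 470) = Add(400, 470) = 870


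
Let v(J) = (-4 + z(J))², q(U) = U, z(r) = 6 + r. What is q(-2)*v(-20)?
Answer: -648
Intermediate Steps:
v(J) = (2 + J)² (v(J) = (-4 + (6 + J))² = (2 + J)²)
q(-2)*v(-20) = -2*(2 - 20)² = -2*(-18)² = -2*324 = -648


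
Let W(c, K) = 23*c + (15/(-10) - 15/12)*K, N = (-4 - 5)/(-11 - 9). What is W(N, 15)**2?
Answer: 95481/100 ≈ 954.81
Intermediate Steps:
N = 9/20 (N = -9/(-20) = -9*(-1/20) = 9/20 ≈ 0.45000)
W(c, K) = 23*c - 11*K/4 (W(c, K) = 23*c + (15*(-1/10) - 15*1/12)*K = 23*c + (-3/2 - 5/4)*K = 23*c - 11*K/4)
W(N, 15)**2 = (23*(9/20) - 11/4*15)**2 = (207/20 - 165/4)**2 = (-309/10)**2 = 95481/100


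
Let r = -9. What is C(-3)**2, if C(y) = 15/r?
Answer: 25/9 ≈ 2.7778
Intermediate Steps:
C(y) = -5/3 (C(y) = 15/(-9) = 15*(-1/9) = -5/3)
C(-3)**2 = (-5/3)**2 = 25/9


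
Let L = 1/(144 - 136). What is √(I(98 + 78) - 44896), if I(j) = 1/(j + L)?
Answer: 2*I*√22282791126/1409 ≈ 211.89*I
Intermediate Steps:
L = ⅛ (L = 1/8 = ⅛ ≈ 0.12500)
I(j) = 1/(⅛ + j) (I(j) = 1/(j + ⅛) = 1/(⅛ + j))
√(I(98 + 78) - 44896) = √(8/(1 + 8*(98 + 78)) - 44896) = √(8/(1 + 8*176) - 44896) = √(8/(1 + 1408) - 44896) = √(8/1409 - 44896) = √(-63258456/1409) = 2*I*√22282791126/1409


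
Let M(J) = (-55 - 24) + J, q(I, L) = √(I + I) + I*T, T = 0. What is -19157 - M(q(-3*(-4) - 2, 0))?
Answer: -19078 - 2*√5 ≈ -19082.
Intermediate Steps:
q(I, L) = √2*√I (q(I, L) = √(I + I) + I*0 = √(2*I) + 0 = √2*√I + 0 = √2*√I)
M(J) = -79 + J
-19157 - M(q(-3*(-4) - 2, 0)) = -19157 - (-79 + √2*√(-3*(-4) - 2)) = -19157 - (-79 + √2*√(12 - 2)) = -19157 - (-79 + √2*√10) = -19157 - (-79 + 2*√5) = -19157 + (79 - 2*√5) = -19078 - 2*√5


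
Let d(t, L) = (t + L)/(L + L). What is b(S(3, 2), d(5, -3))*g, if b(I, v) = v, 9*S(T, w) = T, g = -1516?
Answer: 1516/3 ≈ 505.33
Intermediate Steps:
d(t, L) = (L + t)/(2*L) (d(t, L) = (L + t)/((2*L)) = (L + t)*(1/(2*L)) = (L + t)/(2*L))
S(T, w) = T/9
b(S(3, 2), d(5, -3))*g = ((1/2)*(-3 + 5)/(-3))*(-1516) = ((1/2)*(-1/3)*2)*(-1516) = -1/3*(-1516) = 1516/3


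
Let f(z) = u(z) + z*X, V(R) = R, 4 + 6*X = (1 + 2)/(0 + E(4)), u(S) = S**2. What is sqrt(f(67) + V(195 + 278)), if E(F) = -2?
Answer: sqrt(176421)/6 ≈ 70.004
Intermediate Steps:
X = -11/12 (X = -2/3 + ((1 + 2)/(0 - 2))/6 = -2/3 + (3/(-2))/6 = -2/3 + (3*(-1/2))/6 = -2/3 + (1/6)*(-3/2) = -2/3 - 1/4 = -11/12 ≈ -0.91667)
f(z) = z**2 - 11*z/12 (f(z) = z**2 + z*(-11/12) = z**2 - 11*z/12)
sqrt(f(67) + V(195 + 278)) = sqrt((1/12)*67*(-11 + 12*67) + (195 + 278)) = sqrt((1/12)*67*(-11 + 804) + 473) = sqrt((1/12)*67*793 + 473) = sqrt(53131/12 + 473) = sqrt(58807/12) = sqrt(176421)/6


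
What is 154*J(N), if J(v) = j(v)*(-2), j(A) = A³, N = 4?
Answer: -19712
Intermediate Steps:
J(v) = -2*v³ (J(v) = v³*(-2) = -2*v³)
154*J(N) = 154*(-2*4³) = 154*(-2*64) = 154*(-128) = -19712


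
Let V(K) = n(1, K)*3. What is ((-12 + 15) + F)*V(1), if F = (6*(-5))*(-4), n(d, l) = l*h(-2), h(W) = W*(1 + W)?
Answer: 738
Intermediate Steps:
n(d, l) = 2*l (n(d, l) = l*(-2*(1 - 2)) = l*(-2*(-1)) = l*2 = 2*l)
V(K) = 6*K (V(K) = (2*K)*3 = 6*K)
F = 120 (F = -30*(-4) = 120)
((-12 + 15) + F)*V(1) = ((-12 + 15) + 120)*(6*1) = (3 + 120)*6 = 123*6 = 738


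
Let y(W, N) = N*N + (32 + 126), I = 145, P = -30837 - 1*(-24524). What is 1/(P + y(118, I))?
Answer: 1/14870 ≈ 6.7250e-5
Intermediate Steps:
P = -6313 (P = -30837 + 24524 = -6313)
y(W, N) = 158 + N**2 (y(W, N) = N**2 + 158 = 158 + N**2)
1/(P + y(118, I)) = 1/(-6313 + (158 + 145**2)) = 1/(-6313 + (158 + 21025)) = 1/(-6313 + 21183) = 1/14870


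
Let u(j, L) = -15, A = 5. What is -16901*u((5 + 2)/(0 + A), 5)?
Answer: 253515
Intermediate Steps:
-16901*u((5 + 2)/(0 + A), 5) = -16901*(-15) = 253515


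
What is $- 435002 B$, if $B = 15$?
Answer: $-6525030$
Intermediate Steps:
$- 435002 B = \left(-435002\right) 15 = -6525030$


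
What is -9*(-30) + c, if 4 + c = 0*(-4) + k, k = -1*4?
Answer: 262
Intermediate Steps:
k = -4
c = -8 (c = -4 + (0*(-4) - 4) = -4 + (0 - 4) = -4 - 4 = -8)
-9*(-30) + c = -9*(-30) - 8 = 270 - 8 = 262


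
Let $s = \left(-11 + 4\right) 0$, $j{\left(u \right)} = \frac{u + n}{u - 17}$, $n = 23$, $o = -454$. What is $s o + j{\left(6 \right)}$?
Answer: $- \frac{29}{11} \approx -2.6364$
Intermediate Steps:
$j{\left(u \right)} = \frac{23 + u}{-17 + u}$ ($j{\left(u \right)} = \frac{u + 23}{u - 17} = \frac{23 + u}{-17 + u}$)
$s = 0$ ($s = \left(-7\right) 0 = 0$)
$s o + j{\left(6 \right)} = 0 \left(-454\right) + \frac{23 + 6}{-17 + 6} = 0 + \frac{1}{-11} \cdot 29 = 0 - \frac{29}{11} = - \frac{29}{11}$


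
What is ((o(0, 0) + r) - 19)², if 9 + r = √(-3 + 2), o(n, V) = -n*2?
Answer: (28 - I)² ≈ 783.0 - 56.0*I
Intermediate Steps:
o(n, V) = -2*n
r = -9 + I (r = -9 + √(-3 + 2) = -9 + √(-1) = -9 + I ≈ -9.0 + 1.0*I)
((o(0, 0) + r) - 19)² = ((-2*0 + (-9 + I)) - 19)² = ((0 + (-9 + I)) - 19)² = ((-9 + I) - 19)² = (-28 + I)²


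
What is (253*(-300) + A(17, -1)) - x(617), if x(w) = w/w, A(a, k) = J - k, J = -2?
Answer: -75902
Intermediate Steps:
A(a, k) = -2 - k
x(w) = 1
(253*(-300) + A(17, -1)) - x(617) = (253*(-300) + (-2 - 1*(-1))) - 1*1 = (-75900 + (-2 + 1)) - 1 = (-75900 - 1) - 1 = -75901 - 1 = -75902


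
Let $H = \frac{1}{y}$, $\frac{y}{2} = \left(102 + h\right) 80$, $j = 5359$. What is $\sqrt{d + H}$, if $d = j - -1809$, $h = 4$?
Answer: $\frac{\sqrt{32215859465}}{2120} \approx 84.664$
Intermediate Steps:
$d = 7168$ ($d = 5359 - -1809 = 5359 + 1809 = 7168$)
$y = 16960$ ($y = 2 \left(102 + 4\right) 80 = 2 \cdot 106 \cdot 80 = 2 \cdot 8480 = 16960$)
$H = \frac{1}{16960} \approx 5.8962 \cdot 10^{-5}$
$\sqrt{d + H} = \sqrt{7168 + \frac{1}{16960}} = \sqrt{\frac{121569281}{16960}} = \frac{\sqrt{32215859465}}{2120}$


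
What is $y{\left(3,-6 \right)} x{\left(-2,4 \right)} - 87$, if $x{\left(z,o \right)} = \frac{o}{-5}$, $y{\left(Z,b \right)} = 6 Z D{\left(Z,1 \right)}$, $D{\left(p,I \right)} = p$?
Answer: $- \frac{651}{5} \approx -130.2$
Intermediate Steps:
$y{\left(Z,b \right)} = 6 Z^{2}$ ($y{\left(Z,b \right)} = 6 Z Z = 6 Z^{2}$)
$x{\left(z,o \right)} = - \frac{o}{5}$ ($x{\left(z,o \right)} = o \left(- \frac{1}{5}\right) = - \frac{o}{5}$)
$y{\left(3,-6 \right)} x{\left(-2,4 \right)} - 87 = 6 \cdot 3^{2} \left(\left(- \frac{1}{5}\right) 4\right) - 87 = 6 \cdot 9 \left(- \frac{4}{5}\right) - 87 = 54 \left(- \frac{4}{5}\right) - 87 = - \frac{216}{5} - 87 = - \frac{651}{5}$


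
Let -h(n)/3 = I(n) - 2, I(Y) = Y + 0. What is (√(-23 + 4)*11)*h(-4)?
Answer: 198*I*√19 ≈ 863.06*I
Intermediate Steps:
I(Y) = Y
h(n) = 6 - 3*n (h(n) = -3*(n - 2) = -3*(-2 + n) = 6 - 3*n)
(√(-23 + 4)*11)*h(-4) = (√(-23 + 4)*11)*(6 - 3*(-4)) = (√(-19)*11)*(6 + 12) = ((I*√19)*11)*18 = (11*I*√19)*18 = 198*I*√19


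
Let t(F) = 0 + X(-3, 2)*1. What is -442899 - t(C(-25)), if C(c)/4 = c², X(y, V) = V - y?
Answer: -442904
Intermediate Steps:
C(c) = 4*c²
t(F) = 5 (t(F) = 0 + (2 - 1*(-3))*1 = 0 + (2 + 3)*1 = 0 + 5*1 = 0 + 5 = 5)
-442899 - t(C(-25)) = -442899 - 1*5 = -442899 - 5 = -442904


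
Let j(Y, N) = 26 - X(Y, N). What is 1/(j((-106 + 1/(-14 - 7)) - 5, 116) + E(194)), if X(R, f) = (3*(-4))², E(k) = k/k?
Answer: -1/117 ≈ -0.0085470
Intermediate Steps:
E(k) = 1
X(R, f) = 144 (X(R, f) = (-12)² = 144)
j(Y, N) = -118 (j(Y, N) = 26 - 1*144 = 26 - 144 = -118)
1/(j((-106 + 1/(-14 - 7)) - 5, 116) + E(194)) = 1/(-118 + 1) = 1/(-117) = -1/117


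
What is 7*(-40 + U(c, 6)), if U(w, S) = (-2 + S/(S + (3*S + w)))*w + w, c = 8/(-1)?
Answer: -245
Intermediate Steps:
c = -8 (c = 8*(-1) = -8)
U(w, S) = w + w*(-2 + S/(w + 4*S)) (U(w, S) = (-2 + S/(S + (w + 3*S)))*w + w = (-2 + S/(w + 4*S))*w + w = w*(-2 + S/(w + 4*S)) + w = w + w*(-2 + S/(w + 4*S)))
7*(-40 + U(c, 6)) = 7*(-40 - 1*(-8)*(-8 + 3*6)/(-8 + 4*6)) = 7*(-40 - 1*(-8)*(-8 + 18)/(-8 + 24)) = 7*(-40 - 1*(-8)*10/16) = 7*(-40 - 1*(-8)*1/16*10) = 7*(-40 + 5) = 7*(-35) = -245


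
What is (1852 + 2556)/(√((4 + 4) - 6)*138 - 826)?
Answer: -910252/161047 - 152076*√2/161047 ≈ -6.9875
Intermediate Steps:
(1852 + 2556)/(√((4 + 4) - 6)*138 - 826) = 4408/(√(8 - 6)*138 - 826) = 4408/(√2*138 - 826) = 4408/(138*√2 - 826) = 4408/(-826 + 138*√2)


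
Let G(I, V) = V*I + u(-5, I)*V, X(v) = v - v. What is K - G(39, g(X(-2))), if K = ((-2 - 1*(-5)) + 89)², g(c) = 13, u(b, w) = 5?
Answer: 7892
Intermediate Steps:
X(v) = 0
G(I, V) = 5*V + I*V (G(I, V) = V*I + 5*V = I*V + 5*V = 5*V + I*V)
K = 8464 (K = ((-2 + 5) + 89)² = (3 + 89)² = 92² = 8464)
K - G(39, g(X(-2))) = 8464 - 13*(5 + 39) = 8464 - 13*44 = 8464 - 1*572 = 8464 - 572 = 7892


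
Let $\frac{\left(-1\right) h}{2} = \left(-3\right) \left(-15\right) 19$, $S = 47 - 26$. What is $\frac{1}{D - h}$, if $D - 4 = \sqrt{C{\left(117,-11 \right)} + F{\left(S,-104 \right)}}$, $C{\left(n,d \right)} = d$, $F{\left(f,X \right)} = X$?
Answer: $\frac{1714}{2937911} - \frac{i \sqrt{115}}{2937911} \approx 0.00058341 - 3.6501 \cdot 10^{-6} i$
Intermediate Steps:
$S = 21$
$D = 4 + i \sqrt{115}$ ($D = 4 + \sqrt{-11 - 104} = 4 + \sqrt{-115} = 4 + i \sqrt{115} \approx 4.0 + 10.724 i$)
$h = -1710$ ($h = - 2 \left(-3\right) \left(-15\right) 19 = - 2 \cdot 45 \cdot 19 = \left(-2\right) 855 = -1710$)
$\frac{1}{D - h} = \frac{1}{\left(4 + i \sqrt{115}\right) - -1710} = \frac{1}{\left(4 + i \sqrt{115}\right) + 1710} = \frac{1}{1714 + i \sqrt{115}}$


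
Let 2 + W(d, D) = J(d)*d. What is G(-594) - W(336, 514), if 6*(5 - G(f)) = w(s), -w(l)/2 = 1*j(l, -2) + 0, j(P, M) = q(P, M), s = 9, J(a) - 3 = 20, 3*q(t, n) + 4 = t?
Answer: -69484/9 ≈ -7720.4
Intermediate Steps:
q(t, n) = -4/3 + t/3
J(a) = 23 (J(a) = 3 + 20 = 23)
j(P, M) = -4/3 + P/3
W(d, D) = -2 + 23*d
w(l) = 8/3 - 2*l/3 (w(l) = -2*(1*(-4/3 + l/3) + 0) = -2*((-4/3 + l/3) + 0) = -2*(-4/3 + l/3) = 8/3 - 2*l/3)
G(f) = 50/9 (G(f) = 5 - (8/3 - ⅔*9)/6 = 5 - (8/3 - 6)/6 = 5 - ⅙*(-10/3) = 5 + 5/9 = 50/9)
G(-594) - W(336, 514) = 50/9 - (-2 + 23*336) = 50/9 - (-2 + 7728) = 50/9 - 1*7726 = 50/9 - 7726 = -69484/9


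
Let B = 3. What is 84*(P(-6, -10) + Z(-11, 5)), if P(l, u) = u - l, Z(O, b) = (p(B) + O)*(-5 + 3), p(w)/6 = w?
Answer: -1512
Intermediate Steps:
p(w) = 6*w
Z(O, b) = -36 - 2*O (Z(O, b) = (6*3 + O)*(-5 + 3) = (18 + O)*(-2) = -36 - 2*O)
84*(P(-6, -10) + Z(-11, 5)) = 84*((-10 - 1*(-6)) + (-36 - 2*(-11))) = 84*((-10 + 6) + (-36 + 22)) = 84*(-4 - 14) = 84*(-18) = -1512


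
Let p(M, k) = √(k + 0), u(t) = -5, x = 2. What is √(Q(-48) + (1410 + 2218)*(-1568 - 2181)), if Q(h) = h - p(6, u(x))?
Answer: √(-13601420 - I*√5) ≈ 0.e-4 - 3688.0*I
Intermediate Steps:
p(M, k) = √k
Q(h) = h - I*√5 (Q(h) = h - √(-5) = h - I*√5)
√(Q(-48) + (1410 + 2218)*(-1568 - 2181)) = √((-48 - I*√5) + (1410 + 2218)*(-1568 - 2181)) = √((-48 - I*√5) + 3628*(-3749)) = √((-48 - I*√5) - 13601372) = √(-13601420 - I*√5)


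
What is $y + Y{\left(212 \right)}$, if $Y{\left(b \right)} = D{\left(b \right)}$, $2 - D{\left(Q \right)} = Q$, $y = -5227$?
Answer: $-5437$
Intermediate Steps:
$D{\left(Q \right)} = 2 - Q$
$Y{\left(b \right)} = 2 - b$
$y + Y{\left(212 \right)} = -5227 + \left(2 - 212\right) = -5227 - 210 = -5437$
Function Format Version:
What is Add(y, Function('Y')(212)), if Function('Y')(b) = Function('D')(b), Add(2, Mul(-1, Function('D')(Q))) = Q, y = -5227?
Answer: -5437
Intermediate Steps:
Function('D')(Q) = Add(2, Mul(-1, Q))
Function('Y')(b) = Add(2, Mul(-1, b))
Add(y, Function('Y')(212)) = Add(-5227, Add(2, Mul(-1, 212))) = Add(-5227, Add(2, -212)) = Add(-5227, -210) = -5437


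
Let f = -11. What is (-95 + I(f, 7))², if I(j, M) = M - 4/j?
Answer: 929296/121 ≈ 7680.1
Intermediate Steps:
(-95 + I(f, 7))² = (-95 + (7 - 4/(-11)))² = (-95 + (7 - 4*(-1/11)))² = (-95 + (7 + 4/11))² = (-95 + 81/11)² = (-964/11)² = 929296/121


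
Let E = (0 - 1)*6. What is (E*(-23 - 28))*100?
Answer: 30600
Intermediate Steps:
E = -6 (E = -1*6 = -6)
(E*(-23 - 28))*100 = -6*(-23 - 28)*100 = -6*(-51)*100 = 306*100 = 30600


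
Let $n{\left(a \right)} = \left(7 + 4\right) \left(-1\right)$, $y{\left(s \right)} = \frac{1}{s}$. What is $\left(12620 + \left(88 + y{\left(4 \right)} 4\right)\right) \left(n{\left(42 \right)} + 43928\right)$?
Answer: $558141153$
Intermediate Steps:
$n{\left(a \right)} = -11$ ($n{\left(a \right)} = 11 \left(-1\right) = -11$)
$\left(12620 + \left(88 + y{\left(4 \right)} 4\right)\right) \left(n{\left(42 \right)} + 43928\right) = \left(12620 + \left(88 + \frac{1}{4} \cdot 4\right)\right) \left(-11 + 43928\right) = \left(12620 + \left(88 + \frac{1}{4} \cdot 4\right)\right) 43917 = \left(12620 + \left(88 + 1\right)\right) 43917 = \left(12620 + 89\right) 43917 = 12709 \cdot 43917 = 558141153$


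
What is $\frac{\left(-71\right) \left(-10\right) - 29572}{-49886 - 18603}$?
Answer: $\frac{28862}{68489} \approx 0.42141$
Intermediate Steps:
$\frac{\left(-71\right) \left(-10\right) - 29572}{-49886 - 18603} = \frac{710 - 29572}{-68489} = \left(-28862\right) \left(- \frac{1}{68489}\right) = \frac{28862}{68489}$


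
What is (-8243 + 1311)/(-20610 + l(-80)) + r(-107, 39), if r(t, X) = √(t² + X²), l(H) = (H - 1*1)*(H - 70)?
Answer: 1733/2115 + √12970 ≈ 114.71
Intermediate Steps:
l(H) = (-1 + H)*(-70 + H) (l(H) = (H - 1)*(-70 + H) = (-1 + H)*(-70 + H))
r(t, X) = √(X² + t²)
(-8243 + 1311)/(-20610 + l(-80)) + r(-107, 39) = (-8243 + 1311)/(-20610 + (70 + (-80)² - 71*(-80))) + √(39² + (-107)²) = -6932/(-20610 + (70 + 6400 + 5680)) + √(1521 + 11449) = -6932/(-20610 + 12150) + √12970 = -6932/(-8460) + √12970 = -6932*(-1/8460) + √12970 = 1733/2115 + √12970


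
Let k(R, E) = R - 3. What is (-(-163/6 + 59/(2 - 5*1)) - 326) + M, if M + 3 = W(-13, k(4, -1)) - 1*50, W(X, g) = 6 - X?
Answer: -1879/6 ≈ -313.17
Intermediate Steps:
k(R, E) = -3 + R
M = -34 (M = -3 + ((6 - 1*(-13)) - 1*50) = -3 + ((6 + 13) - 50) = -3 + (19 - 50) = -3 - 31 = -34)
(-(-163/6 + 59/(2 - 5*1)) - 326) + M = (-(-163/6 + 59/(2 - 5*1)) - 326) - 34 = (-(-163*⅙ + 59/(2 - 5)) - 326) - 34 = (-(-163/6 + 59/(-3)) - 326) - 34 = (-(-163/6 + 59*(-⅓)) - 326) - 34 = (-(-163/6 - 59/3) - 326) - 34 = (-1*(-281/6) - 326) - 34 = (281/6 - 326) - 34 = -1675/6 - 34 = -1879/6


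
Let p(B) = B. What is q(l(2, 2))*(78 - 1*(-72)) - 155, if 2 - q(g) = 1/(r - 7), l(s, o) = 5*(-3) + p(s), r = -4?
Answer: 1745/11 ≈ 158.64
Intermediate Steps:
l(s, o) = -15 + s (l(s, o) = 5*(-3) + s = -15 + s)
q(g) = 23/11 (q(g) = 2 - 1/(-4 - 7) = 2 - 1/(-11) = 2 - 1*(-1/11) = 2 + 1/11 = 23/11)
q(l(2, 2))*(78 - 1*(-72)) - 155 = 23*(78 - 1*(-72))/11 - 155 = 23*(78 + 72)/11 - 155 = (23/11)*150 - 155 = 3450/11 - 155 = 1745/11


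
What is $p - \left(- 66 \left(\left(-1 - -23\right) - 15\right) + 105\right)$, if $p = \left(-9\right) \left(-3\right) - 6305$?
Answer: $-5921$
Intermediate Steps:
$p = -6278$ ($p = 27 - 6305 = -6278$)
$p - \left(- 66 \left(\left(-1 - -23\right) - 15\right) + 105\right) = -6278 - \left(- 66 \left(\left(-1 - -23\right) - 15\right) + 105\right) = -6278 - \left(- 66 \left(\left(-1 + 23\right) - 15\right) + 105\right) = -6278 - \left(- 66 \left(22 - 15\right) + 105\right) = -6278 - \left(\left(-66\right) 7 + 105\right) = -6278 - \left(-462 + 105\right) = -6278 - -357 = -6278 + 357 = -5921$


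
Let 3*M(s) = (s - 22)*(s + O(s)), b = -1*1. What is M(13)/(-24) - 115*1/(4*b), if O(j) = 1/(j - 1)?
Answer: 2917/96 ≈ 30.385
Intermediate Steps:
O(j) = 1/(-1 + j)
b = -1
M(s) = (-22 + s)*(s + 1/(-1 + s))/3 (M(s) = ((s - 22)*(s + 1/(-1 + s)))/3 = ((-22 + s)*(s + 1/(-1 + s)))/3 = (-22 + s)*(s + 1/(-1 + s))/3)
M(13)/(-24) - 115*1/(4*b) = ((-22 + 13 + 13*(-1 + 13)*(-22 + 13))/(3*(-1 + 13)))/(-24) - 115/((-1*4)) = ((⅓)*(-22 + 13 + 13*12*(-9))/12)*(-1/24) - 115/(-4) = ((⅓)*(1/12)*(-22 + 13 - 1404))*(-1/24) - 115*(-¼) = ((⅓)*(1/12)*(-1413))*(-1/24) + 115/4 = -157/4*(-1/24) + 115/4 = 157/96 + 115/4 = 2917/96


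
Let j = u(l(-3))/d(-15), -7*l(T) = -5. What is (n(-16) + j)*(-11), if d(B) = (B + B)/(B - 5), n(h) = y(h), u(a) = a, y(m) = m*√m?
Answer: -110/21 + 704*I ≈ -5.2381 + 704.0*I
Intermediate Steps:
y(m) = m^(3/2)
l(T) = 5/7 (l(T) = -⅐*(-5) = 5/7)
n(h) = h^(3/2)
d(B) = 2*B/(-5 + B) (d(B) = (2*B)/(-5 + B) = 2*B/(-5 + B))
j = 10/21 (j = 5/(7*((2*(-15)/(-5 - 15)))) = 5/(7*((2*(-15)/(-20)))) = 5/(7*((2*(-15)*(-1/20)))) = 5/(7*(3/2)) = (5/7)*(⅔) = 10/21 ≈ 0.47619)
(n(-16) + j)*(-11) = ((-16)^(3/2) + 10/21)*(-11) = (-64*I + 10/21)*(-11) = (10/21 - 64*I)*(-11) = -110/21 + 704*I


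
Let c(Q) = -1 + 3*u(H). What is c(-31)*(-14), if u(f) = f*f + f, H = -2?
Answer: -70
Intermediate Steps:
u(f) = f + f² (u(f) = f² + f = f + f²)
c(Q) = 5 (c(Q) = -1 + 3*(-2*(1 - 2)) = -1 + 3*(-2*(-1)) = -1 + 3*2 = -1 + 6 = 5)
c(-31)*(-14) = 5*(-14) = -70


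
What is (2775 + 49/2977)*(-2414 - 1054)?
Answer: -28649924832/2977 ≈ -9.6238e+6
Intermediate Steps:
(2775 + 49/2977)*(-2414 - 1054) = (2775 + 49*(1/2977))*(-3468) = (2775 + 49/2977)*(-3468) = (8261224/2977)*(-3468) = -28649924832/2977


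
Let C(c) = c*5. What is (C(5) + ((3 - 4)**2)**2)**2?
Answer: 676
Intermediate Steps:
C(c) = 5*c
(C(5) + ((3 - 4)**2)**2)**2 = (5*5 + ((3 - 4)**2)**2)**2 = (25 + ((-1)**2)**2)**2 = (25 + 1**2)**2 = (25 + 1)**2 = 26**2 = 676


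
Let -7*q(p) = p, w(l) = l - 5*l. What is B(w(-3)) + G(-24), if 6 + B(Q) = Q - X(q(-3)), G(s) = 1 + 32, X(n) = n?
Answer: 270/7 ≈ 38.571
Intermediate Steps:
w(l) = -4*l
q(p) = -p/7
G(s) = 33
B(Q) = -45/7 + Q (B(Q) = -6 + (Q - (-1)*(-3)/7) = -6 + (Q - 1*3/7) = -6 + (Q - 3/7) = -6 + (-3/7 + Q) = -45/7 + Q)
B(w(-3)) + G(-24) = (-45/7 - 4*(-3)) + 33 = (-45/7 + 12) + 33 = 39/7 + 33 = 270/7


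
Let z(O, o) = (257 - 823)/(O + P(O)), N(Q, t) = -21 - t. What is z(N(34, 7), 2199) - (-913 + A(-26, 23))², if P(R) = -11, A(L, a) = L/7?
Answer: -1605909937/1911 ≈ -8.4035e+5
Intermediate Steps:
A(L, a) = L/7 (A(L, a) = L*(⅐) = L/7)
z(O, o) = -566/(-11 + O) (z(O, o) = (257 - 823)/(O - 11) = -566/(-11 + O))
z(N(34, 7), 2199) - (-913 + A(-26, 23))² = -566/(-11 + (-21 - 1*7)) - (-913 + (⅐)*(-26))² = -566/(-11 + (-21 - 7)) - (-913 - 26/7)² = -566/(-11 - 28) - (-6417/7)² = -566/(-39) - 1*41177889/49 = -566*(-1/39) - 41177889/49 = 566/39 - 41177889/49 = -1605909937/1911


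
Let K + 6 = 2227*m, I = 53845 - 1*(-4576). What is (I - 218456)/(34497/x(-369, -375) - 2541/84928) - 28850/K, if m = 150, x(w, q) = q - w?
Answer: 754342635067945/27185395790898 ≈ 27.748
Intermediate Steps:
I = 58421 (I = 53845 + 4576 = 58421)
K = 334044 (K = -6 + 2227*150 = -6 + 334050 = 334044)
(I - 218456)/(34497/x(-369, -375) - 2541/84928) - 28850/K = (58421 - 218456)/(34497/(-375 - 1*(-369)) - 2541/84928) - 28850/334044 = -160035/(34497/(-375 + 369) - 2541*1/84928) - 28850*1/334044 = -160035/(34497/(-6) - 2541/84928) - 14425/167022 = -160035/(34497*(-⅙) - 2541/84928) - 14425/167022 = -160035/(-11499/2 - 2541/84928) - 14425/167022 = -160035/(-488296077/84928) - 14425/167022 = -160035*(-84928/488296077) - 14425/167022 = 4530484160/162765359 - 14425/167022 = 754342635067945/27185395790898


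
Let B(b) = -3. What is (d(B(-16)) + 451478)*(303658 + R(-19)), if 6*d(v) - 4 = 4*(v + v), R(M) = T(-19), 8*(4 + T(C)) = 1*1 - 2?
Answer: 411276095993/3 ≈ 1.3709e+11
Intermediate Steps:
T(C) = -33/8 (T(C) = -4 + (1*1 - 2)/8 = -4 + (1 - 2)/8 = -4 + (⅛)*(-1) = -4 - ⅛ = -33/8)
R(M) = -33/8
d(v) = ⅔ + 4*v/3 (d(v) = ⅔ + (4*(v + v))/6 = ⅔ + (4*(2*v))/6 = ⅔ + (8*v)/6 = ⅔ + 4*v/3)
(d(B(-16)) + 451478)*(303658 + R(-19)) = ((⅔ + (4/3)*(-3)) + 451478)*(303658 - 33/8) = ((⅔ - 4) + 451478)*(2429231/8) = (-10/3 + 451478)*(2429231/8) = (1354424/3)*(2429231/8) = 411276095993/3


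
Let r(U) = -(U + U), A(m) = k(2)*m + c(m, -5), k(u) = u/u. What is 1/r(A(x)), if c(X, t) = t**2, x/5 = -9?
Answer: 1/40 ≈ 0.025000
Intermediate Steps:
k(u) = 1
x = -45 (x = 5*(-9) = -45)
A(m) = 25 + m (A(m) = 1*m + (-5)**2 = m + 25 = 25 + m)
r(U) = -2*U
1/r(A(x)) = 1/(-2*(25 - 45)) = 1/(-2*(-20)) = 1/40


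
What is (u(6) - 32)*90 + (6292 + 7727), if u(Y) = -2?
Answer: 10959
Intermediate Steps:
(u(6) - 32)*90 + (6292 + 7727) = (-2 - 32)*90 + (6292 + 7727) = -34*90 + 14019 = -3060 + 14019 = 10959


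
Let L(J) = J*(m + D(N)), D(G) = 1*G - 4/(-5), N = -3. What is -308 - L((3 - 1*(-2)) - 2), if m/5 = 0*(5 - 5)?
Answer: -1507/5 ≈ -301.40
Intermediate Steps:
m = 0 (m = 5*(0*(5 - 5)) = 5*(0*0) = 5*0 = 0)
D(G) = 4/5 + G (D(G) = G - 4*(-1/5) = G + 4/5 = 4/5 + G)
L(J) = -11*J/5 (L(J) = J*(0 + (4/5 - 3)) = J*(0 - 11/5) = J*(-11/5) = -11*J/5)
-308 - L((3 - 1*(-2)) - 2) = -308 - (-11)*((3 - 1*(-2)) - 2)/5 = -308 - (-11)*((3 + 2) - 2)/5 = -308 - (-11)*(5 - 2)/5 = -308 - (-11)*3/5 = -308 - 1*(-33/5) = -308 + 33/5 = -1507/5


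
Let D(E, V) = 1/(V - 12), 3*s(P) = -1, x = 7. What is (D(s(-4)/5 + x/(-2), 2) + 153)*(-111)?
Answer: -169719/10 ≈ -16972.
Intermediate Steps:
s(P) = -⅓ (s(P) = (⅓)*(-1) = -⅓)
D(E, V) = 1/(-12 + V)
(D(s(-4)/5 + x/(-2), 2) + 153)*(-111) = (1/(-12 + 2) + 153)*(-111) = (1/(-10) + 153)*(-111) = (-⅒ + 153)*(-111) = (1529/10)*(-111) = -169719/10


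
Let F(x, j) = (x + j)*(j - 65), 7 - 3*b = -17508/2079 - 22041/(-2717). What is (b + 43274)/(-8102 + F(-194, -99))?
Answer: 11111506334/10257422175 ≈ 1.0833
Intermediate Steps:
b = 1251106/513513 (b = 7/3 - (-17508/2079 - 22041/(-2717))/3 = 7/3 - (-17508*1/2079 - 22041*(-1/2717))/3 = 7/3 - (-5836/693 + 22041/2717)/3 = 7/3 - ⅓*(-52909/171171) = 7/3 + 52909/513513 = 1251106/513513 ≈ 2.4364)
F(x, j) = (-65 + j)*(j + x) (F(x, j) = (j + x)*(-65 + j) = (-65 + j)*(j + x))
(b + 43274)/(-8102 + F(-194, -99)) = (1251106/513513 + 43274)/(-8102 + ((-99)² - 65*(-99) - 65*(-194) - 99*(-194))) = 22223012668/(513513*(-8102 + (9801 + 6435 + 12610 + 19206))) = 22223012668/(513513*(-8102 + 48052)) = (22223012668/513513)/39950 = (22223012668/513513)*(1/39950) = 11111506334/10257422175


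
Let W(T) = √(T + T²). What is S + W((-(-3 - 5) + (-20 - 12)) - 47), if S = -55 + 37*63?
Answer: 2276 + √4970 ≈ 2346.5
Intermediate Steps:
S = 2276 (S = -55 + 2331 = 2276)
S + W((-(-3 - 5) + (-20 - 12)) - 47) = 2276 + √(((-(-3 - 5) + (-20 - 12)) - 47)*(1 + ((-(-3 - 5) + (-20 - 12)) - 47))) = 2276 + √(((-1*(-8) - 32) - 47)*(1 + ((-1*(-8) - 32) - 47))) = 2276 + √(((8 - 32) - 47)*(1 + ((8 - 32) - 47))) = 2276 + √((-24 - 47)*(1 + (-24 - 47))) = 2276 + √(-71*(1 - 71)) = 2276 + √(-71*(-70)) = 2276 + √4970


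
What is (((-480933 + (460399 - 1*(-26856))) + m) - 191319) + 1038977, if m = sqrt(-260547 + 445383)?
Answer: 853980 + 2*sqrt(46209) ≈ 8.5441e+5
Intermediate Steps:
m = 2*sqrt(46209) (m = sqrt(184836) = 2*sqrt(46209) ≈ 429.93)
(((-480933 + (460399 - 1*(-26856))) + m) - 191319) + 1038977 = (((-480933 + (460399 - 1*(-26856))) + 2*sqrt(46209)) - 191319) + 1038977 = (((-480933 + (460399 + 26856)) + 2*sqrt(46209)) - 191319) + 1038977 = (((-480933 + 487255) + 2*sqrt(46209)) - 191319) + 1038977 = ((6322 + 2*sqrt(46209)) - 191319) + 1038977 = (-184997 + 2*sqrt(46209)) + 1038977 = 853980 + 2*sqrt(46209)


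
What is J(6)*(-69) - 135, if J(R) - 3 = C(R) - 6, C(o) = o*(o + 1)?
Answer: -2826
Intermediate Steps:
C(o) = o*(1 + o)
J(R) = -3 + R*(1 + R) (J(R) = 3 + (R*(1 + R) - 6) = 3 + (-6 + R*(1 + R)) = -3 + R*(1 + R))
J(6)*(-69) - 135 = (-3 + 6*(1 + 6))*(-69) - 135 = (-3 + 6*7)*(-69) - 135 = (-3 + 42)*(-69) - 135 = 39*(-69) - 135 = -2691 - 135 = -2826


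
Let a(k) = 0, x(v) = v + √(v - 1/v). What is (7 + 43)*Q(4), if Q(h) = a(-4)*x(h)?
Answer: 0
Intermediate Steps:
Q(h) = 0 (Q(h) = 0*(h + √(h - 1/h)) = 0)
(7 + 43)*Q(4) = (7 + 43)*0 = 50*0 = 0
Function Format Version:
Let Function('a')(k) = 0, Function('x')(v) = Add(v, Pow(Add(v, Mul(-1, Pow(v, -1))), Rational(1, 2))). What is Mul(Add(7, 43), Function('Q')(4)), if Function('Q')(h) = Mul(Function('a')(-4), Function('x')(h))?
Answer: 0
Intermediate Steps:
Function('Q')(h) = 0 (Function('Q')(h) = Mul(0, Add(h, Pow(Add(h, Mul(-1, Pow(h, -1))), Rational(1, 2)))) = 0)
Mul(Add(7, 43), Function('Q')(4)) = Mul(Add(7, 43), 0) = Mul(50, 0) = 0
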